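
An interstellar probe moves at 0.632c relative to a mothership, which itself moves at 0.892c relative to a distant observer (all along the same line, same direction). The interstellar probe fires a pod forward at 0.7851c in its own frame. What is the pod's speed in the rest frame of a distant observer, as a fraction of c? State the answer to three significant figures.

Compose velocities in two stages. Stage 1 (into S'): u₁ = (0.7851+0.632)/(1+0.7851×0.632) = 0.94714.
Stage 2 (into S): u = (0.94714+0.892)/(1+0.94714×0.892) = 0.99691, so the speed is 0.997c.

0.997c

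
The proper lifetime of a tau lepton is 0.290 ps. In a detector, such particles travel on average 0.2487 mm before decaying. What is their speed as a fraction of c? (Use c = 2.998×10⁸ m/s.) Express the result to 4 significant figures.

Let x = d/(cτ) = 2.487×10^-4 m / (2.998×10⁸ m/s × 2.900×10^-13 s) = 2.8605. Since d = βγcτ, x = βγ = β/√(1−β²).
Solving: β² = x²/(1+x²) = 8.18246/9.18246 = 0.891097, so β = 0.9440.

0.9440c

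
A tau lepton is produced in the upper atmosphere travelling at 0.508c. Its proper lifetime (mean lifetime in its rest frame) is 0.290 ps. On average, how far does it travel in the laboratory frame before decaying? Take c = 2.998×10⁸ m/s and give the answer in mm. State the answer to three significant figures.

β² = 0.258064, so γ = 1/√0.741936 = 1.161.
Lab-frame lifetime: Δt = γτ = 1.161 × 0.290 ps = 0.33669 ps.
Distance: d = vΔt = 0.508 × 2.998×10⁸ m/s × 3.3669×10^-13 s = 5.13×10^-5 m = 0.0513 mm.

0.0513 mm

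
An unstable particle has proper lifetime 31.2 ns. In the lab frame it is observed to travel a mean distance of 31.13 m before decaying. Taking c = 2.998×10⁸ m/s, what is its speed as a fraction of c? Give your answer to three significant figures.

0.958c

d = βγcτ ⇒ βγ = d/(cτ) = 31.13 m / (9.35376 m) = 3.3281.
β = (βγ)/√(1+(βγ)²) = 3.3281/√12.0762 = 0.958.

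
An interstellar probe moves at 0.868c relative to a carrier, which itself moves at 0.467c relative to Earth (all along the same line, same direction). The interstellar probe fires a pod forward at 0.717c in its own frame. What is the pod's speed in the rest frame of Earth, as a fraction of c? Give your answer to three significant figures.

0.992c

First combine the pod and interstellar probe (S''→S'): u₁ = (0.717 + 0.868)/(1 + 0.717×0.868) = 1.585/1.622356 = 0.97697.
Then combine with the carrier (S'→S): u = (0.97697 + 0.467)/(1 + 0.97697×0.467) = 1.44397/1.45624499 = 0.99157.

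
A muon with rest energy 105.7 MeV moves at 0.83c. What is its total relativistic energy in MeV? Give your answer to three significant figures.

Lorentz factor: γ = (1 − 0.6889)^(−1/2) = 1.7929.
Total energy: E = γmc² = 1.7929 × 105.7 MeV = 190 MeV.

190 MeV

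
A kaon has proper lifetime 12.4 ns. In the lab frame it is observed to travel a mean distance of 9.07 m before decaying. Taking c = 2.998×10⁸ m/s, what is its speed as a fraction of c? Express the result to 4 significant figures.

0.9253c

d = βγcτ ⇒ βγ = d/(cτ) = 9.070 m / (3.71752 m) = 2.4398.
β = (βγ)/√(1+(βγ)²) = 2.4398/√6.95262 = 0.9253.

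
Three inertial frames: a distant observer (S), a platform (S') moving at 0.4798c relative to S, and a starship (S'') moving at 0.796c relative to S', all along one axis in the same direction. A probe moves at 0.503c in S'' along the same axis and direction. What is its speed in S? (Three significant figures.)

Apply u = (u'+v)/(1+u'v) twice. Probe in the platform frame: (0.503+0.796)/(1+0.503·0.796) = 1.299/1.400388 = 0.9276c.
That velocity, transformed to the rest frame of a distant observer: (0.9276+0.4798)/(1+0.9276·0.4798) = 1.4074/1.44506248 = 0.97394c.

0.974c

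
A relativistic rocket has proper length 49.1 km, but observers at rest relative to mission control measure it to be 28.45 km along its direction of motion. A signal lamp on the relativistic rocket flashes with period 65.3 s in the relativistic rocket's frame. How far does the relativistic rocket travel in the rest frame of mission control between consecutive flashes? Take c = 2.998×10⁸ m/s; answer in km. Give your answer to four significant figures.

γ = L₀/L = 49.1/28.45 = 1.72583.
β = √(1 − 1/γ²) = 0.81502. Lab-frame period = γτ = 1.72583×65.3 s = 112.7 s. Distance = βc × γτ = 0.81502 × 2.998×10⁸ m/s × 112.7 s = 2.7537×10^10 m = 2.754×10^7 km.

2.754×10^7 km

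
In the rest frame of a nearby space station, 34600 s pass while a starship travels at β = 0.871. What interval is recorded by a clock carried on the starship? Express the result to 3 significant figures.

Lorentz factor: γ = (1 − 0.758641)^(−1/2) = 2.0355.
The starship's clock runs slow as seen from a nearby space station, so Δτ = Δt/γ = 34600/2.0355 = 17000 s.

17000 s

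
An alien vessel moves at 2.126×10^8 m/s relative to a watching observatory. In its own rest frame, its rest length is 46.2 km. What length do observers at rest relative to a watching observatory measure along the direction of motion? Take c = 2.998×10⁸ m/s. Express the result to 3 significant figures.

β = v/c = (2.126×10^8 m/s)/(2.998×10⁸ m/s) = 0.709139.
γ = 1/√(1 − β²) = 1/√(1 − 0.5028781) = 1/√0.4971219 = 1/0.705069 = 1.4183.
Length contraction: L = L₀/γ = 46.2/1.4183 = 32.6 km.

32.6 km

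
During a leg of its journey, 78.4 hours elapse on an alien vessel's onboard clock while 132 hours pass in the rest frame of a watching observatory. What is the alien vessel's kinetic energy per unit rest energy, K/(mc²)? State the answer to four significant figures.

The time-dilation ratio gives γ = 132/78.4 = 1.68367.
Since K = (γ−1)mc², K/(mc²) = 1.68367 − 1 = 0.6837.

0.6837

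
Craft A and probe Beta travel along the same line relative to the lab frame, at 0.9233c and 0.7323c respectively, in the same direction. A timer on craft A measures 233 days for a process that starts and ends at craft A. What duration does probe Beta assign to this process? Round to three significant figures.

289 days

Transform craft A's velocity into probe Beta's frame: (0.9233 − 0.7323)/(1 − 0.9233·0.7323) = 0.191/0.32386741, so the relative speed is 0.58975c.
At |u| = 0.58975c, γ = (1 − 0.347805)^(−1/2) = 1.2383.
The clock on craft A records proper time, so probe Beta measures Δt = γΔτ = 1.2383 × 233 = 289 days.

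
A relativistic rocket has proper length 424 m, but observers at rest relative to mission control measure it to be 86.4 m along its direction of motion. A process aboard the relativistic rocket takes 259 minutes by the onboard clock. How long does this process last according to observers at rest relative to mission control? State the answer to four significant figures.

From L = L₀/γ: γ = 424/86.4 = 4.90741.
The same γ dilates the second interval: 4.90741 × 259 minutes = 1271 minutes.

1271 minutes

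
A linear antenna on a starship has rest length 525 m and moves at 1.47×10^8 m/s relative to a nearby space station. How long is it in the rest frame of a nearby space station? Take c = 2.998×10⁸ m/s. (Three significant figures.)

β = v/c = (1.47×10^8 m/s)/(2.998×10⁸ m/s) = 0.490327.
With β = 0.490327, γ = 1/√(1 − 0.490327²) = 1/√0.7595794 = 1.1474.
Length contraction: L = L₀/γ = 525/1.1474 = 458 m.

458 m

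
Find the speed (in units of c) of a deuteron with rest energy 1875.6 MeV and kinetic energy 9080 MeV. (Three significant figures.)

0.985c

K = (γ−1)mc², so γ = 1 + 9080/1875.6 = 5.8411.
Then v/c = √(1 − γ⁻²) = √(1 − 0.0293097) = √0.9706903 = 0.985.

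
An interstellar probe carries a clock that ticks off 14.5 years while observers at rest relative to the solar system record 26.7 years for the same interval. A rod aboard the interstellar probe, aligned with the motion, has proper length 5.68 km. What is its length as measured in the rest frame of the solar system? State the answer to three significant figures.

From Δt = γΔτ: γ = 26.7/14.5 = 1.84138.
The rod contracts by the same γ: 5.68 km / 1.84138 = 3.08 km.

3.08 km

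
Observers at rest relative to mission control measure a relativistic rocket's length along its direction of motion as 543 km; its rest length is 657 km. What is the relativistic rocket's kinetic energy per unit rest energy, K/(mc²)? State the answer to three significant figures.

0.210

γ = L₀/L = 657/543 = 1.20994.
K/(mc²) = γ − 1 = 1.20994 − 1 = 0.210.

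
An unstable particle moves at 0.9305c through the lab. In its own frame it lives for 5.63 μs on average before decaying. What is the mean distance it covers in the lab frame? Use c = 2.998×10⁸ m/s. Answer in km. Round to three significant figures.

4.29 km

Lorentz factor: γ = (1 − 0.86583025)^(−1/2) = 2.7301.
Lab-frame lifetime: Δt = γτ = 2.7301 × 5.63 μs = 15.37 μs.
Distance: d = vΔt = 0.9305 × 2.998×10⁸ m/s × 1.5370×10^-5 s = 4290 m = 4.29 km.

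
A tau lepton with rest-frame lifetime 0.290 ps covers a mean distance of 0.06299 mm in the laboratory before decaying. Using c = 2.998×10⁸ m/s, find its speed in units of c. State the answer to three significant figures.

0.587c

d = βγcτ ⇒ βγ = d/(cτ) = 6.299×10^-5 m / (8.6942×10^-5 m) = 0.72451.
β = (βγ)/√(1+(βγ)²) = 0.72451/√1.524915 = 0.587.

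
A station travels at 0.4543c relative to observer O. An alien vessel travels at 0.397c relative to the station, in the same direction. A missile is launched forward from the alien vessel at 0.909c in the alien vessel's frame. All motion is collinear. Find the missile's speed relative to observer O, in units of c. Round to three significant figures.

0.985c

First combine the missile and alien vessel (S''→S'): u₁ = (0.909 + 0.397)/(1 + 0.909×0.397) = 1.306/1.360873 = 0.95968.
Then combine with the station (S'→S): u = (0.95968 + 0.4543)/(1 + 0.95968×0.4543) = 1.41398/1.435982624 = 0.98468.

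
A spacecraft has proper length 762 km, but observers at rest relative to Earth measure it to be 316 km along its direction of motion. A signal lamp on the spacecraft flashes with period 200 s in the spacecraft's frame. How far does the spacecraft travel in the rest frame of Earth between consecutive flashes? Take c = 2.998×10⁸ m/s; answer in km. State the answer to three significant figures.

1.32×10^8 km

From L = L₀/γ: γ = 762/316 = 2.41139.
β = √(1 − 1/γ²) = 0.90996. Lab-frame period = γτ = 2.41139×200 s = 482.28 s. Distance = βc × γτ = 0.90996 × 2.998×10⁸ m/s × 482.28 s = 1.3157×10^11 m = 1.32×10^8 km.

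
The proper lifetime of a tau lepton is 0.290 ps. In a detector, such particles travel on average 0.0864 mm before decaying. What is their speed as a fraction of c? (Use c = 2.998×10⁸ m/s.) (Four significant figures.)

0.7049c

Lab distance = (lab lifetime)·v = γτ·βc, so βγ = d/(cτ) = 8.640×10^-5/(2.998×10⁸ × 2.900×10^-13) = 0.99377.
With βγ = 0.99377: γ² = 1 + (βγ)² = 1.987579, and β = (βγ)/γ = 0.99377/1.40982 = 0.7049.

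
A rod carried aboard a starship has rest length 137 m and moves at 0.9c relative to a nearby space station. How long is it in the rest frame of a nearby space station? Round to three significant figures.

γ = 1/√(1 − β²) = 1/√(1 − 0.81) = 1/√0.19 = 1/0.43589 = 2.2942.
Length contraction: L = L₀/γ = 137/2.2942 = 59.7 m.

59.7 m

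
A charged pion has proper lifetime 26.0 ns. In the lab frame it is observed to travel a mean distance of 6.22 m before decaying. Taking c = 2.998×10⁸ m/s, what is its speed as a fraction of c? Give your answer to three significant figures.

0.624c

Lab distance = (lab lifetime)·v = γτ·βc, so βγ = d/(cτ) = 6.220/(2.998×10⁸ × 2.600×10^-8) = 0.79797.
With βγ = 0.79797: γ² = 1 + (βγ)² = 1.636756, and β = (βγ)/γ = 0.79797/1.27936 = 0.624.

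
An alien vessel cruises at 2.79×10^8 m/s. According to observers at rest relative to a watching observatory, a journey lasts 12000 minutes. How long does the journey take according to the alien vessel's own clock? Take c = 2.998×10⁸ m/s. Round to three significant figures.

β = v/c = (2.79×10^8 m/s)/(2.998×10⁸ m/s) = 0.93062.
With β = 0.93062, γ = 1/√(1 − 0.93062²) = 1/√0.1339464156 = 2.7323.
The moving clock records proper time: Δτ = Δt/γ = 12000/2.7323 = 4390 minutes.

4390 minutes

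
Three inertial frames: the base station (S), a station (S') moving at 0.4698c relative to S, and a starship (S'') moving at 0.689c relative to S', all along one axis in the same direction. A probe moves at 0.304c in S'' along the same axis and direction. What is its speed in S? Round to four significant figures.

Apply u = (u'+v)/(1+u'v) twice. Probe in the station frame: (0.304+0.689)/(1+0.304·0.689) = 0.993/1.209456 = 0.82103c.
That velocity, transformed to the rest frame of the base station: (0.82103+0.4698)/(1+0.82103·0.4698) = 1.29083/1.385719894 = 0.93152c.

0.9315c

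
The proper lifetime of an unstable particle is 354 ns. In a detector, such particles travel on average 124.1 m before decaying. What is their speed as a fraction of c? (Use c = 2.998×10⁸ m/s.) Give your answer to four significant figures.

d = βγcτ ⇒ βγ = d/(cτ) = 124.1 m / (106.1292 m) = 1.1693.
β = (βγ)/√(1+(βγ)²) = 1.1693/√2.36726 = 0.7600.

0.7600c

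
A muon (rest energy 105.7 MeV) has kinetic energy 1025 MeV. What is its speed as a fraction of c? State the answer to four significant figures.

0.9956c

γ = 1 + K/(mc²) = 1 + 1025/105.7 = 10.697.
β = √(1 − 1/γ²) = √(1 − 0.00873929) = √0.99126071 = 0.9956.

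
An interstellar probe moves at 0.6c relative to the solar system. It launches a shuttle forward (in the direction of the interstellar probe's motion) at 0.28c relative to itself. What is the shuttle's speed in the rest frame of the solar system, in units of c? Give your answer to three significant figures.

0.753c

In units of c, u = (u' + v)/(1 + u'v) with u' = 0.28 and v = 0.6.
Numerator: 0.28 + 0.6 = 0.88. Denominator: 1 + (0.28)(0.6) = 1.168.
u = 0.88/1.168 = 0.75342, so the speed is 0.753c.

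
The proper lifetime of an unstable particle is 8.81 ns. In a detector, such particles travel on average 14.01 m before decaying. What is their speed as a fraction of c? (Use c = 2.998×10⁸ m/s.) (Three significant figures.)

Lab distance = (lab lifetime)·v = γτ·βc, so βγ = d/(cτ) = 14.01/(2.998×10⁸ × 8.810×10^-9) = 5.3043.
With βγ = 5.3043: γ² = 1 + (βγ)² = 29.1356, and β = (βγ)/γ = 5.3043/5.39774 = 0.983.

0.983c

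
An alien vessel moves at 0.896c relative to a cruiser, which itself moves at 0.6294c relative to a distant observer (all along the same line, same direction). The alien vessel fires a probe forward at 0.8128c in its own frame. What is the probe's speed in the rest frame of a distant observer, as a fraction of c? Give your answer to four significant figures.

0.9974c

First combine the probe and alien vessel (S''→S'): u₁ = (0.8128 + 0.896)/(1 + 0.8128×0.896) = 1.7088/1.7282688 = 0.98874.
Then combine with the cruiser (S'→S): u = (0.98874 + 0.6294)/(1 + 0.98874×0.6294) = 1.61814/1.622312956 = 0.99743.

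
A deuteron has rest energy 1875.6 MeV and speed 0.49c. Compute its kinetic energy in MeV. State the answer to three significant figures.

With β = 0.49, γ = 1/√(1 − 0.49²) = 1/√0.7599 = 1.14715.
Kinetic energy: K = (γ − 1)mc² = (1.14715 − 1) × 1875.6 MeV = 0.14715 × 1875.6 = 276 MeV.

276 MeV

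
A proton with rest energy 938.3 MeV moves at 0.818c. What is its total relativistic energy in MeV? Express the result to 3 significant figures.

γ = 1/√(1 − β²) = 1/√(1 − 0.669124) = 1/√0.330876 = 1/0.575218 = 1.7385.
Total energy: E = γmc² = 1.7385 × 938.3 MeV = 1630 MeV.

1630 MeV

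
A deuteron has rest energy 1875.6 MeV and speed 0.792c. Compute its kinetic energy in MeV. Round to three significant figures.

1200 MeV

γ = 1/√(1 − β²) = 1/√(1 − 0.627264) = 1/√0.372736 = 1/0.610521 = 1.63795.
Kinetic energy: K = (γ − 1)mc² = (1.63795 − 1) × 1875.6 MeV = 0.63795 × 1875.6 = 1200 MeV.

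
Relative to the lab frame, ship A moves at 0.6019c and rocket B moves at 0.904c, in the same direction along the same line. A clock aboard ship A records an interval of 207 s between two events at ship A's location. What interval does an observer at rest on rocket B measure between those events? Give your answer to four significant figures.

Transform ship A's velocity into rocket B's frame: (0.6019 − 0.904)/(1 − 0.6019·0.904) = −0.3021/0.4558824, so the relative speed is 0.66267c.
At |u| = 0.66267c, γ = (1 − 0.439132)^(−1/2) = 1.3353.
The clock on ship A records proper time, so rocket B measures Δt = γΔτ = 1.3353 × 207 = 276.4 s.

276.4 s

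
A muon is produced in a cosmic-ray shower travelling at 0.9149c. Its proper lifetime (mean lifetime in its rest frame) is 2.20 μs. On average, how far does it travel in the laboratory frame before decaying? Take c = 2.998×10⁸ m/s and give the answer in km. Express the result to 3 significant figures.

1.49 km

β² = 0.83704201, so γ = 1/√0.16295799 = 2.4772.
Lab-frame lifetime: Δt = γτ = 2.4772 × 2.20 μs = 5.4498 μs.
Distance: d = vΔt = 0.9149 × 2.998×10⁸ m/s × 5.4498×10^-6 s = 1490 m = 1.49 km.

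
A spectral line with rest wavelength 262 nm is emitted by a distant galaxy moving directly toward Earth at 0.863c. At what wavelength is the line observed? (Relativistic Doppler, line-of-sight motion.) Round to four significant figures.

Relativistic Doppler for wavelength: λ_obs = λ_src · √((1−β)/(1+β)).
With β = 0.863: factor = √(0.137/1.863) = 0.27118.
λ_obs = 262 × 0.27118 = 71.05 nm.

71.05 nm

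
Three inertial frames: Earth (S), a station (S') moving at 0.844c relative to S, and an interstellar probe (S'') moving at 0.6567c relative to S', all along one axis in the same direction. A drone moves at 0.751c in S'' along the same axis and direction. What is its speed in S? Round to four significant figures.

0.9950c

Compose velocities in two stages. Stage 1 (into S'): u₁ = (0.751+0.6567)/(1+0.751×0.6567) = 0.94275.
Stage 2 (into S): u = (0.94275+0.844)/(1+0.94275×0.844) = 0.99503, so the speed is 0.9950c.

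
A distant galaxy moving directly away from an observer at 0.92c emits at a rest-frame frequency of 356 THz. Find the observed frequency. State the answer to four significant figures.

Relativistic Doppler (source moving away): f_obs = f_src · √((1−β)/(1+β)).
With β = 0.92: factor = √(0.08/1.92) = 0.20412.
f_obs = 356 × 0.20412 = 72.67 THz.

72.67 THz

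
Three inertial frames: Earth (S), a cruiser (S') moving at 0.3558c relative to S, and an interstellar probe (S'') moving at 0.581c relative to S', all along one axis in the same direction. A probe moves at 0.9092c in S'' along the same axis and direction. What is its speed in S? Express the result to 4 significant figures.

Apply u = (u'+v)/(1+u'v) twice. Probe in the cruiser frame: (0.9092+0.581)/(1+0.9092·0.581) = 1.4902/1.5282452 = 0.97511c.
That velocity, transformed to the rest frame of Earth: (0.97511+0.3558)/(1+0.97511·0.3558) = 1.33091/1.346944138 = 0.9881c.

0.9881c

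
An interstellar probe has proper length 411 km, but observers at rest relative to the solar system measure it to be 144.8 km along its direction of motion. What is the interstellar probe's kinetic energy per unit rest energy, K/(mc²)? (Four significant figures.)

1.838

From L = L₀/γ: γ = 411/144.8 = 2.8384.
Since K = (γ−1)mc², K/(mc²) = 2.8384 − 1 = 1.838.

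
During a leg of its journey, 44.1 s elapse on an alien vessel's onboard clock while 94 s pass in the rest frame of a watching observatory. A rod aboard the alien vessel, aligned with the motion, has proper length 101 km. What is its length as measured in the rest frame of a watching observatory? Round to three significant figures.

47.4 km

γ = Δt/Δτ = 94/44.1 = 2.13152.
L = L₀/γ = 101/2.13152 = 47.4 km.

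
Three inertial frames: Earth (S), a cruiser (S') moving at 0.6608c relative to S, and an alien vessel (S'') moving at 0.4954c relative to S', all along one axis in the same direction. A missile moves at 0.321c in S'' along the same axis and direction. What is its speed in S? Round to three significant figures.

0.932c

Apply u = (u'+v)/(1+u'v) twice. Missile in the cruiser frame: (0.321+0.4954)/(1+0.321·0.4954) = 0.8164/1.1590234 = 0.70439c.
That velocity, transformed to the rest frame of Earth: (0.70439+0.6608)/(1+0.70439·0.6608) = 1.36519/1.465460912 = 0.93158c.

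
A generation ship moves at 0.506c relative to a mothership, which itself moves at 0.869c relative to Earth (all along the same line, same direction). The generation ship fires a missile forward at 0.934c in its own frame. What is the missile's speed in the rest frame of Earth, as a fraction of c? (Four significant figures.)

0.9984c

Compose velocities in two stages. Stage 1 (into S'): u₁ = (0.934+0.506)/(1+0.934×0.506) = 0.97786.
Stage 2 (into S): u = (0.97786+0.869)/(1+0.97786×0.869) = 0.99843, so the speed is 0.9984c.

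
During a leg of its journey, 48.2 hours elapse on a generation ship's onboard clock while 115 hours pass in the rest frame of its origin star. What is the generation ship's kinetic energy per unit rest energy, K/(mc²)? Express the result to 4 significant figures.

The time-dilation ratio gives γ = 115/48.2 = 2.38589.
Since K = (γ−1)mc², K/(mc²) = 2.38589 − 1 = 1.386.

1.386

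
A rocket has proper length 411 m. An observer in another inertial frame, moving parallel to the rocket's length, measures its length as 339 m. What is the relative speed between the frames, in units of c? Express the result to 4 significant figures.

Length contraction gives γ = L₀/L = 411/339 = 1.2124.
β = √(1 − 1/γ²) = √0.319688 = 0.5654.

0.5654c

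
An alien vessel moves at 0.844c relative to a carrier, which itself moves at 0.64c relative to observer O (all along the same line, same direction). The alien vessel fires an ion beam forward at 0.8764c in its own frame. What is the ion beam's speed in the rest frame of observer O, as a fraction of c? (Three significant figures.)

First combine the ion beam and alien vessel (S''→S'): u₁ = (0.8764 + 0.844)/(1 + 0.8764×0.844) = 1.7204/1.7396816 = 0.98892.
Then combine with the carrier (S'→S): u = (0.98892 + 0.64)/(1 + 0.98892×0.64) = 1.62892/1.6329088 = 0.99756.

0.998c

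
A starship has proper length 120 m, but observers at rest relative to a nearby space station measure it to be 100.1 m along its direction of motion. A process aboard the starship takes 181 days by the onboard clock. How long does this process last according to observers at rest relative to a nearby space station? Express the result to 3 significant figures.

γ = L₀/L = 120/100.1 = 1.1988.
Δt = γΔτ = 1.1988 × 181 = 217 days.

217 days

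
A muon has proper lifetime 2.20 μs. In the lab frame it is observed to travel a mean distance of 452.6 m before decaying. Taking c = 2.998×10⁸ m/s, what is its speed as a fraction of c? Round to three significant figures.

0.566c

Let x = d/(cτ) = 452.6 m / (2.998×10⁸ m/s × 2.200×10^-6 s) = 0.68622. Since d = βγcτ, x = βγ = β/√(1−β²).
Solving: β² = x²/(1+x²) = 0.470898/1.470898 = 0.320143, so β = 0.566.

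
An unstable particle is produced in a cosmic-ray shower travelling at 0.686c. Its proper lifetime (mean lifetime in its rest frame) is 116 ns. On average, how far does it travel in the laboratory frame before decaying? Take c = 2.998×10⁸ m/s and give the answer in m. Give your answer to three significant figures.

32.8 m

γ = 1/√(1 − β²) = 1/√(1 − 0.470596) = 1/√0.529404 = 1/0.727602 = 1.3744.
Lab-frame lifetime: Δt = γτ = 1.3744 × 116 ns = 159.43 ns.
Distance: d = vΔt = 0.686 × 2.998×10⁸ m/s × 1.5943×10^-7 s = 32.8 m.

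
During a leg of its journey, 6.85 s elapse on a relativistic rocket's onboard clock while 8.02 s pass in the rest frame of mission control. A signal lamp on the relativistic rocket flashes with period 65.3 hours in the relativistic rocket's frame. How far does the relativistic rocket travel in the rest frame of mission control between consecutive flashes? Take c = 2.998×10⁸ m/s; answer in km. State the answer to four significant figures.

From Δt = γΔτ: γ = 8.02/6.85 = 1.1708.
β = √(1 − 1/γ²) = 0.52008. Lab-frame period = γτ = 1.1708×65.3 hours = 76.453 hours. Distance = βc × γτ = 0.52008 × 2.998×10⁸ m/s × 275230.8 s = 4.2914×10^13 m = 4.291×10^10 km.

4.291×10^10 km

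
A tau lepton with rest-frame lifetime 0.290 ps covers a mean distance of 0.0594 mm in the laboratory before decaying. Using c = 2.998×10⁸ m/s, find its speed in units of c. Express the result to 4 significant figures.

Let x = d/(cτ) = 5.940×10^-5 m / (2.998×10⁸ m/s × 2.900×10^-13 s) = 0.68321. Since d = βγcτ, x = βγ = β/√(1−β²).
Solving: β² = x²/(1+x²) = 0.466776/1.466776 = 0.318233, so β = 0.5641.

0.5641c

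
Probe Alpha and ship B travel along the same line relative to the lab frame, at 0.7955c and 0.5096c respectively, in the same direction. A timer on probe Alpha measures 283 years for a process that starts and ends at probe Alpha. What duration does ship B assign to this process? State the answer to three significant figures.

323 years

Speed of probe Alpha in ship B's frame: u = (v_A − v_B)/(1 − v_A v_B/c²) = (0.7955 − 0.5096)/(1 − 0.7955×0.5096) = 0.2859/0.5946132 = 0.48082; |u| = 0.48082c.
At |u| = 0.48082c, γ = (1 − 0.231188)^(−1/2) = 1.1405.
The clock on probe Alpha records proper time, so ship B measures Δt = γΔτ = 1.1405 × 283 = 323 years.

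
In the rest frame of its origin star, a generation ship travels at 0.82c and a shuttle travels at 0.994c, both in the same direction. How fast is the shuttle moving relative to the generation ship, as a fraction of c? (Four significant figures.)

0.9409c

Transform to the generation ship's frame: u' = (u − v)/(1 − uv/c²).
u' = (0.994 − 0.82)/(1 − 0.994×0.82) = 0.174/0.18492 = 0.94095.
Speed in the generation ship's frame: 0.9409c (in the same direction).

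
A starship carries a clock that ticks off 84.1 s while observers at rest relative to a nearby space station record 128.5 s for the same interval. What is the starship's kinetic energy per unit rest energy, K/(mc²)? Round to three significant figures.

0.528

The time-dilation ratio gives γ = 128.5/84.1 = 1.52794.
K/(mc²) = γ − 1 = 1.52794 − 1 = 0.528.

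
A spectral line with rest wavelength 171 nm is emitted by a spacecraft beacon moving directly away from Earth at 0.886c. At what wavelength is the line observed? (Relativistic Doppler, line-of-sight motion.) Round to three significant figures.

696 nm

Relativistic Doppler for wavelength: λ_obs = λ_src · √((1+β)/(1−β)).
With β = 0.886: factor = √(1.886/0.114) = 4.0674.
λ_obs = 171 × 4.0674 = 696 nm.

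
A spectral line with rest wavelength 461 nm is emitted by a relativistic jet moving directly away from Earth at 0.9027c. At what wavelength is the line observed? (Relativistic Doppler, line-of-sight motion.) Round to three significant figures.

2040 nm

Relativistic Doppler for wavelength: λ_obs = λ_src · √((1+β)/(1−β)).
With β = 0.9027: factor = √(1.9027/0.0973) = 4.4221.
λ_obs = 461 × 4.4221 = 2040 nm.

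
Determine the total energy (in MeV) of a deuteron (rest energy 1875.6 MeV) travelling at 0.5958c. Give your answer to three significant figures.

2340 MeV

β² = 0.35497764, so γ = 1/√0.64502236 = 1.2451.
Total energy: E = γmc² = 1.2451 × 1875.6 MeV = 2340 MeV.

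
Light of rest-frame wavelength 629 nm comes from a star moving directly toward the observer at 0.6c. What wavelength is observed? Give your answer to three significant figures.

Relativistic Doppler for wavelength: λ_obs = λ_src · √((1−β)/(1+β)).
With β = 0.6: factor = √(0.4/1.6) = 0.5.
λ_obs = 629 × 0.5 = 314 nm.

314 nm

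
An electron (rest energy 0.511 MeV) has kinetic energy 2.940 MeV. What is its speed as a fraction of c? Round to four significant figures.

0.9890c

γ = 1 + K/(mc²) = 1 + 2.940/0.511 = 6.7534.
β = √(1 − 1/γ²) = √(1 − 0.0219258) = √0.9780742 = 0.9890.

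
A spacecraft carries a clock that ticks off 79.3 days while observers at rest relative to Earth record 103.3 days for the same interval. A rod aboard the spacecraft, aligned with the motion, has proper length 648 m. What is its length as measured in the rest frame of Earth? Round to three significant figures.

γ = Δt/Δτ = 103.3/79.3 = 1.30265.
L = L₀/γ = 648/1.30265 = 497 m.

497 m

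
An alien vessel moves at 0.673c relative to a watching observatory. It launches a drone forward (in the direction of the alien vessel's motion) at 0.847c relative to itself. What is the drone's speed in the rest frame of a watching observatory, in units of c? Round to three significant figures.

Relativistic velocity addition: u = (u' + v)/(1 + u'v/c²), with u' = 0.847c and v = 0.673c.
Numerator: 0.847 + 0.673 = 1.52. Denominator: 1 + (0.847)(0.673) = 1.570031.
u = 1.52/1.570031 = 0.96813, so the speed is 0.968c.

0.968c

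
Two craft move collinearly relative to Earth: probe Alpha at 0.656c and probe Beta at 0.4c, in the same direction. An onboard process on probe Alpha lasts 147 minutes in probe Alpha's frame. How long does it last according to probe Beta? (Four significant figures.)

Transform probe Alpha's velocity into probe Beta's frame: (0.656 − 0.4)/(1 − 0.656·0.4) = 0.256/0.7376, so the relative speed is 0.34707c.
At |u| = 0.34707c, γ = (1 − 0.120458)^(−1/2) = 1.0663.
The clock on probe Alpha records proper time, so probe Beta measures Δt = γΔτ = 1.0663 × 147 = 156.7 minutes.

156.7 minutes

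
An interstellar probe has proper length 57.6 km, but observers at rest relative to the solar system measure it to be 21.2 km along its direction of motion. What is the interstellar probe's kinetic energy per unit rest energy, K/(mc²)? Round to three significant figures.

1.72

γ = L₀/L = 57.6/21.2 = 2.71698.
Since K = (γ−1)mc², K/(mc²) = 2.71698 − 1 = 1.72.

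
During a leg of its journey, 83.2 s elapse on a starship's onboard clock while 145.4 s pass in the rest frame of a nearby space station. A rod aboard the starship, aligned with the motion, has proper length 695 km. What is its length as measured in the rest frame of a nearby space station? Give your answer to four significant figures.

γ = Δt/Δτ = 145.4/83.2 = 1.7476.
The rod contracts by the same γ: 695 km / 1.7476 = 397.7 km.

397.7 km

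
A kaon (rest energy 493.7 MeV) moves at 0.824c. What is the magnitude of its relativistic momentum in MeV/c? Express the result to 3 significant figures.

With β = 0.824, γ = 1/√(1 − 0.824²) = 1/√0.321024 = 1.7649.
Momentum: p = γβ·mc = 1.7649 × 0.824 × 493.7 MeV/c = 718 MeV/c.

718 MeV/c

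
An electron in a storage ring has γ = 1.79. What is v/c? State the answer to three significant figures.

0.829

β = √(1 − 1/γ²) = √(1 − 1/3.2041) = √0.6879 = 0.829.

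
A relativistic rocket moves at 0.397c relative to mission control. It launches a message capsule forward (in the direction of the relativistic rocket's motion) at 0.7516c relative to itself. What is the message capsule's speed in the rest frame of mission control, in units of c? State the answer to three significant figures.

0.885c

Relativistic velocity addition: u = (u' + v)/(1 + u'v/c²), with u' = 0.7516c and v = 0.397c.
Numerator: 0.7516 + 0.397 = 1.1486. Denominator: 1 + (0.7516)(0.397) = 1.2983852.
u = 1.1486/1.2983852 = 0.88464, so the speed is 0.885c.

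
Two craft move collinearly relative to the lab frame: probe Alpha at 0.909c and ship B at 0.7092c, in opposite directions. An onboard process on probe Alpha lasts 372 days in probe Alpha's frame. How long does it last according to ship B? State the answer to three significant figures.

2080 days

Speed of probe Alpha in ship B's frame: u = (v_A + v_B)/(1 + v_A v_B/c²) = (0.909 + 0.7092)/(1 + 0.909×0.7092) = 1.6182/1.6446628 = 0.98391; |u| = 0.98391c.
γ for this relative speed: γ = 1/√(1 − 0.968079) = 5.5971.
The clock on probe Alpha records proper time, so ship B measures Δt = γΔτ = 5.5971 × 372 = 2080 days.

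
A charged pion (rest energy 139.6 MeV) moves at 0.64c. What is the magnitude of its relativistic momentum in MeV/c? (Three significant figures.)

β² = 0.4096, so γ = 1/√0.5904 = 1.3014.
Momentum: p = γβ·mc = 1.3014 × 0.64 × 139.6 MeV/c = 116 MeV/c.

116 MeV/c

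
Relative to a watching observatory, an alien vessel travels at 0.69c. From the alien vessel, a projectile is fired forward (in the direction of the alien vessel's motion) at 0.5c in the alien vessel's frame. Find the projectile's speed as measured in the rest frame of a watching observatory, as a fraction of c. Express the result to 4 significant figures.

0.8848c

Relativistic velocity addition: u = (u' + v)/(1 + u'v/c²), with u' = 0.5c and v = 0.69c.
Numerator: 0.5 + 0.69 = 1.19. Denominator: 1 + (0.5)(0.69) = 1.345.
u = 1.19/1.345 = 0.88476, so the speed is 0.8848c.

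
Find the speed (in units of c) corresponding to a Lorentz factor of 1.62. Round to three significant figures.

0.787c

β = √(1 − 1/γ²) = √(1 − 1/2.6244) = √0.618961 = 0.787.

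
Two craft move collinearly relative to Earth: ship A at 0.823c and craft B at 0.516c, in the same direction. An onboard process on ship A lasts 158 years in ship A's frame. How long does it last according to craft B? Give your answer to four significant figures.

186.8 years

Transform ship A's velocity into craft B's frame: (0.823 − 0.516)/(1 − 0.823·0.516) = 0.307/0.575332, so the relative speed is 0.5336c.
γ for this relative speed: γ = 1/√(1 − 0.284729) = 1.1824.
The clock on ship A records proper time, so craft B measures Δt = γΔτ = 1.1824 × 158 = 186.8 years.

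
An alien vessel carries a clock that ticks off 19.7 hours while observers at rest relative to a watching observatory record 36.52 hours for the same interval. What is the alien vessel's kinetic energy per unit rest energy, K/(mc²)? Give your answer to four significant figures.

The time-dilation ratio gives γ = 36.52/19.7 = 1.85381.
K/(mc²) = γ − 1 = 1.85381 − 1 = 0.8538.

0.8538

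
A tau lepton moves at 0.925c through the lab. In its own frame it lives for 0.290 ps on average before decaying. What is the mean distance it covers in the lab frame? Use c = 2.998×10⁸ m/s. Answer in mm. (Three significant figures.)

0.212 mm

With β = 0.925, γ = 1/√(1 − 0.925²) = 1/√0.144375 = 2.6318.
Lab-frame lifetime: Δt = γτ = 2.6318 × 0.290 ps = 0.76322 ps.
Distance: d = vΔt = 0.925 × 2.998×10⁸ m/s × 7.6322×10^-13 s = 2.12×10^-4 m = 0.212 mm.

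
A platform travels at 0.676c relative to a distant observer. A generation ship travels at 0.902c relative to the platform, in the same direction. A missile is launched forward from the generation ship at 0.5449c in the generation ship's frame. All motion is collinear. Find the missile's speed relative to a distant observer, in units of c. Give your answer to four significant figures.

Apply u = (u'+v)/(1+u'v) twice. Missile in the platform frame: (0.5449+0.902)/(1+0.5449·0.902) = 1.4469/1.4914998 = 0.9701c.
That velocity, transformed to the rest frame of a distant observer: (0.9701+0.676)/(1+0.9701·0.676) = 1.6461/1.6557876 = 0.99415c.

0.9941c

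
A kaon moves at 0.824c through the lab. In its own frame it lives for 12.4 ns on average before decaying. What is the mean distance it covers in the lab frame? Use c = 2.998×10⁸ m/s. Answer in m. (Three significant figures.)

Lorentz factor: γ = (1 − 0.678976)^(−1/2) = 1.7649.
Lab-frame lifetime: Δt = γτ = 1.7649 × 12.4 ns = 21.885 ns.
Distance: d = vΔt = 0.824 × 2.998×10⁸ m/s × 2.1885×10^-8 s = 5.41 m.

5.41 m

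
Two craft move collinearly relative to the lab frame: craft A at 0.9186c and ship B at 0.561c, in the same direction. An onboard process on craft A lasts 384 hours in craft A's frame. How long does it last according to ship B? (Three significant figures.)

Speed of craft A in ship B's frame: u = (v_A − v_B)/(1 − v_A v_B/c²) = (0.9186 − 0.561)/(1 − 0.9186×0.561) = 0.3576/0.4846654 = 0.73783; |u| = 0.73783c.
At |u| = 0.73783c, γ = (1 − 0.544393)^(−1/2) = 1.4815.
The clock on craft A records proper time, so ship B measures Δt = γΔτ = 1.4815 × 384 = 569 hours.

569 hours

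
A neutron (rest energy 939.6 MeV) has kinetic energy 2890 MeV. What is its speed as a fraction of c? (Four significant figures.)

K = (γ−1)mc², so γ = 1 + 2890/939.6 = 4.0758.
Then v/c = √(1 − γ⁻²) = √(1 − 0.0601969) = √0.9398031 = 0.9694.

0.9694c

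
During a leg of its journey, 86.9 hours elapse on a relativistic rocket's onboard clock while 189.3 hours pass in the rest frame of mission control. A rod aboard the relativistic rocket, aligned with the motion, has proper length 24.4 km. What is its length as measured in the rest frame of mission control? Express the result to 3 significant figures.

11.2 km

The time-dilation ratio gives γ = 189.3/86.9 = 2.17837.
The rod contracts by the same γ: 24.4 km / 2.17837 = 11.2 km.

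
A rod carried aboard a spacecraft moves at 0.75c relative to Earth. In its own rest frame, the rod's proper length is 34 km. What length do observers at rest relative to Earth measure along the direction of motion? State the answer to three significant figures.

γ = 1/√(1 − β²) = 1/√(1 − 0.5625) = 1/√0.4375 = 1/0.661438 = 1.5119.
Along the direction of motion the measured length is L₀/γ = 34/1.5119 = 22.5 km.

22.5 km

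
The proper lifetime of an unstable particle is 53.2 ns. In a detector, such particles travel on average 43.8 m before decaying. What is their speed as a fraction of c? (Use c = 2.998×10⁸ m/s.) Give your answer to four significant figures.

Lab distance = (lab lifetime)·v = γτ·βc, so βγ = d/(cτ) = 43.80/(2.998×10⁸ × 5.320×10^-8) = 2.7462.
With βγ = 2.7462: γ² = 1 + (βγ)² = 8.54161, and β = (βγ)/γ = 2.7462/2.9226 = 0.9396.

0.9396c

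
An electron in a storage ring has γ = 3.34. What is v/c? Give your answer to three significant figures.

β = √(1 − 1/γ²) = √(1 − 1/11.1556) = √0.910359 = 0.954.

0.954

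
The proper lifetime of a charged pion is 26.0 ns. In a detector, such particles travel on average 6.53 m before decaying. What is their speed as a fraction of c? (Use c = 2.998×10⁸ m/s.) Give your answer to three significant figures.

Let x = d/(cτ) = 6.530 m / (2.998×10⁸ m/s × 2.600×10^-8 s) = 0.83774. Since d = βγcτ, x = βγ = β/√(1−β²).
Solving: β² = x²/(1+x²) = 0.701808/1.701808 = 0.41239, so β = 0.642.

0.642c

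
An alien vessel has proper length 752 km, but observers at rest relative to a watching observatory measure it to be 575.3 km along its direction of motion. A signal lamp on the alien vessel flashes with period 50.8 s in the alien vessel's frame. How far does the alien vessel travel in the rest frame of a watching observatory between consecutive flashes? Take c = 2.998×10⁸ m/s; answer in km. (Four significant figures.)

1.282×10^7 km

γ = L₀/L = 752/575.3 = 1.30714.
β = √(1 − 1/γ²) = 0.644. Lab-frame period = γτ = 1.30714×50.8 s = 66.403 s. Distance = βc × γτ = 0.644 × 2.998×10⁸ m/s × 66.403 s = 1.2821×10^10 m = 1.282×10^7 km.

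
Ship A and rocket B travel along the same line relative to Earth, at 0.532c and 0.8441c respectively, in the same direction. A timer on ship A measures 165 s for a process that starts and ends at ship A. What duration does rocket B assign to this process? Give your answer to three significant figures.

The velocity of ship A relative to rocket B is (0.532 − 0.8441)c / (1 − 0.532×0.8441) = −0.56649c; relative speed 0.56649c.
At |u| = 0.56649c, γ = (1 − 0.320911)^(−1/2) = 1.2135.
The clock on ship A records proper time, so rocket B measures Δt = γΔτ = 1.2135 × 165 = 200 s.

200 s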